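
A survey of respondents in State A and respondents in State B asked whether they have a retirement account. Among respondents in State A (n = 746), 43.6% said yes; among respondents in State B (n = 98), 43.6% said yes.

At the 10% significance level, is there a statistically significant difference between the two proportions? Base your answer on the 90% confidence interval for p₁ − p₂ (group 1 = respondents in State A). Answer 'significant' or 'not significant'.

The two standard errors are √(0.4360×0.5640/746) = 0.01816 and √(0.4360×0.5640/98) = 0.05009.
Because the samples are independent, SE_diff = √(0.01816² + 0.05009²) = 0.05328.
Using z* = 1.645 for 90%, ME = 1.645 × 0.05328 = 0.08765.
p̂₁ − p̂₂ = 0.0000; interval 0.0000 ± 0.08765 gives (-0.08765, 0.08765).
The interval (-0.08765, 0.08765) contains 0, so the difference is not significant.

not significant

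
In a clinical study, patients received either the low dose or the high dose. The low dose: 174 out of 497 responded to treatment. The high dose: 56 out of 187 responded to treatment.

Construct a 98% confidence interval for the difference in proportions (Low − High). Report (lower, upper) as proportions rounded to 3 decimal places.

(-0.042, 0.143)

p̂₁ = 174/497 = 0.3501 and p̂₂ = 56/187 = 0.2995.
SE₁ = √(p̂₁(1−p̂₁)/n₁) = √(0.3501·0.6499/497) = 0.02140; SE₂ = √(0.2995·0.7005/187) = 0.03350.
Independent samples: SE of the difference = √(SE₁² + SE₂²) = √(0.00045796 + 0.00112225) = 0.03975.
z* for 98% confidence is 2.326, so the margin of error is 2.326 × 0.03975 = 0.09246.
Point estimate p̂₁ − p̂₂ = 0.3501 − 0.2995 = 0.0506.
0.0506 ± 0.09246 → (-0.042, 0.143).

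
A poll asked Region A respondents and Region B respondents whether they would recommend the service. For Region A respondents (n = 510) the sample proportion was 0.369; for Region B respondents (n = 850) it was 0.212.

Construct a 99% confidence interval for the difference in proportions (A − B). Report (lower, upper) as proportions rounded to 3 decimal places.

Each SE is √(p̂(1−p̂)/n): √(0.3690·0.6310/510) = 0.02137 and √(0.2120·0.7880/850) = 0.01402.
SE(p̂₁ − p̂₂) = √(SE₁² + SE₂²) = √(0.0004566769 + 0.0001965604) = 0.02556, since the two samples are independent.
At 99% confidence z* = 2.576; margin = 2.576 × 0.02556 = 0.06584.
The difference is 0.3690 − 0.2120 = 0.1570, so the interval is 0.1570 ± 0.06584 = (0.091, 0.223).

(0.091, 0.223)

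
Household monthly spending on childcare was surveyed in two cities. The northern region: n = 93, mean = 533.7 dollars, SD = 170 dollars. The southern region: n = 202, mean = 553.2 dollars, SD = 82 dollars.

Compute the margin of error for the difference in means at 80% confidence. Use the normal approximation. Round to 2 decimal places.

SE₁ = s₁/√n₁ = 170/√93 = 17.6282; SE₂ = 82/√202 = 5.7695.
Independent samples, unequal variances: SE_diff = √(SE₁² + SE₂²) = √(310.75343524 + 33.28713025) = 18.5483.
z* = 1.282, so margin of error = 1.282 × 18.5483 = 23.7789.

23.78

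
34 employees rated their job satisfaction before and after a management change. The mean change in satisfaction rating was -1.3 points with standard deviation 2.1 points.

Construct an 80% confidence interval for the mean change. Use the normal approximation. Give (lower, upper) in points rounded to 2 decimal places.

(-1.76, -0.84)

This is a matched-pairs design, so SE = s_d/√n = 2.1/√34 = 0.3601.
Margin = 1.282 × 0.3601 = 0.4616; the interval is -1.3 ± 0.4616 = (-1.76, -0.84).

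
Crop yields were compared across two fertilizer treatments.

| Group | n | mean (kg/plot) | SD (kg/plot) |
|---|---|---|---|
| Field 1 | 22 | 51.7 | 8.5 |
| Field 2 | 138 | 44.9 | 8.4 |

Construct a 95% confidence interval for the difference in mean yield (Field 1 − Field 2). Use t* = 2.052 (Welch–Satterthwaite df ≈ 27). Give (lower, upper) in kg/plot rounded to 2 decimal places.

(2.80, 10.80)

Standard errors of each mean: 8.5/√22 = 1.8122 and 8.4/√138 = 0.7151.
SE(x̄₁ − x̄₂) = √(1.8122² + 0.7151²) = 1.9482 for independent samples with unequal variances.
With t* = 2.052, the margin is 2.052 × 1.9482 = 3.9977.
x̄₁ − x̄₂ = 51.7 − 44.9 = 6.8000; the interval is 6.8000 ± 3.9977 = (2.80, 10.80).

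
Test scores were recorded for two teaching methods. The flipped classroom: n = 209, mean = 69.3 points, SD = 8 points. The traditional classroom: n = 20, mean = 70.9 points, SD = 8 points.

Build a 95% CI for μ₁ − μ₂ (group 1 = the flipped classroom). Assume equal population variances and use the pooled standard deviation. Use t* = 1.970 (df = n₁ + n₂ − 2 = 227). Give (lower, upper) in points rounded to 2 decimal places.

Pooled variance s_p² = [208·8² + 19·8²] / (209+20−2) = 64.0000, so s_p = 8.0000.
SE_diff = s_p·√(1/n₁ + 1/n₂) = 8.0000·√(1/209 + 1/20) = 1.8725.
t* = 1.970; margin = 1.970 × 1.8725 = 3.6888.
Difference = 69.3 − 70.9 = -1.6000.
-1.6000 ± 3.6888 → (-5.29, 2.09).

(-5.29, 2.09)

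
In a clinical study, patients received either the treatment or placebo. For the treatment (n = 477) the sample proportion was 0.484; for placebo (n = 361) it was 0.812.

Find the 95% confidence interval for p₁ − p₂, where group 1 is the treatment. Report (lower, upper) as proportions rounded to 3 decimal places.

The two standard errors are √(0.4840×0.5160/477) = 0.02288 and √(0.8120×0.1880/361) = 0.02056.
Because the samples are independent, SE_diff = √(0.02288² + 0.02056²) = 0.03076.
Using z* = 1.960 for 95%, ME = 1.960 × 0.03076 = 0.06029.
p̂₁ − p̂₂ = -0.3280; interval -0.3280 ± 0.06029 gives (-0.388, -0.268).

(-0.388, -0.268)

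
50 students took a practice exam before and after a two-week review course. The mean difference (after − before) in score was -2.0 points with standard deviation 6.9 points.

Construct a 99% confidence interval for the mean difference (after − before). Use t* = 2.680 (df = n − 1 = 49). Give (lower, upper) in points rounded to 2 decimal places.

This is a matched-pairs design, so SE = s_d/√n = 6.9/√50 = 0.9758.
Margin = 2.680 × 0.9758 = 2.6151; the interval is -2.0 ± 2.6151 = (-4.62, 0.62).

(-4.62, 0.62)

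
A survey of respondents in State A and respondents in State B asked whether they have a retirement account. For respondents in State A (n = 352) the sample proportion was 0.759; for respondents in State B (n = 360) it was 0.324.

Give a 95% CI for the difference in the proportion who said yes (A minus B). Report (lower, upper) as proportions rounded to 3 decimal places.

Each SE is √(p̂(1−p̂)/n): √(0.7590·0.2410/352) = 0.02280 and √(0.3240·0.6760/360) = 0.02467.
SE(p̂₁ − p̂₂) = √(SE₁² + SE₂²) = √(0.00051984 + 0.0006086089) = 0.03359, since the two samples are independent.
At 95% confidence z* = 1.960; margin = 1.960 × 0.03359 = 0.06584.
The difference is 0.7590 − 0.3240 = 0.4350, so the interval is 0.4350 ± 0.06584 = (0.369, 0.501).

(0.369, 0.501)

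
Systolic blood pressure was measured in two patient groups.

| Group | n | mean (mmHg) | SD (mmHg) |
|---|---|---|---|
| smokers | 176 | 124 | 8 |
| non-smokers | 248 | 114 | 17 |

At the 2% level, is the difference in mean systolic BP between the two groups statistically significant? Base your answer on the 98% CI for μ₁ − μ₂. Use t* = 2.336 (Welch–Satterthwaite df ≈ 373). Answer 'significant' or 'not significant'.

SE₁ = s₁/√n₁ = 8/√176 = 0.6030; SE₂ = 17/√248 = 1.0795.
Independent samples, unequal variances: SE_diff = √(SE₁² + SE₂²) = √(0.363609 + 1.16532025) = 1.2365.
t* = 2.336, so margin of error = 2.336 × 1.2365 = 2.8885.
Difference in means = 124 − 114 = 10.0000.
10.0000 ± 2.8885 → (7.1115, 12.8885).
The interval (7.1115, 12.8885) does not contain 0, so the difference is significant.

significant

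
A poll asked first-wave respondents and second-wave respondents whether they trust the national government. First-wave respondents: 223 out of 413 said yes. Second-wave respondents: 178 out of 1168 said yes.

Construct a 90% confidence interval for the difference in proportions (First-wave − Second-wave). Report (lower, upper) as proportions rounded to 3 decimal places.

(0.344, 0.431)

Sample proportions: 223/413 = 0.5400, 178/1168 = 0.1524.
Each SE is √(p̂(1−p̂)/n): √(0.5400·0.4600/413) = 0.02452 and √(0.1524·0.8476/1168) = 0.01052.
SE(p̂₁ − p̂₂) = √(SE₁² + SE₂²) = √(0.0006012304 + 0.0001106704) = 0.02668, since the two samples are independent.
At 90% confidence z* = 1.645; margin = 1.645 × 0.02668 = 0.04389.
The difference is 0.5400 − 0.1524 = 0.3876, so the interval is 0.3876 ± 0.04389 = (0.344, 0.431).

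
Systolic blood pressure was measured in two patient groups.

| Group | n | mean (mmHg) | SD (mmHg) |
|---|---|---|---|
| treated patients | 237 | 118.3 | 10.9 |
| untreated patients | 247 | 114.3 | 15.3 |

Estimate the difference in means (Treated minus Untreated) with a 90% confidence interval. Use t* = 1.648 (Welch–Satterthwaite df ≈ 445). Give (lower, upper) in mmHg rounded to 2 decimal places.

Per-group SEs: s₁/√n₁ = 10.9/√237 = 0.7080, s₂/√n₂ = 15.3/√247 = 0.9735.
Unpooled SE of the difference: √(0.501264 + 0.94770225) = 1.2037.
Margin of error = t* · SE = 1.648 × 1.2037 = 1.9837.
x̄₁ − x̄₂ = 118.3 − 114.3 = 4.0000.
CI: 4.0000 ± 1.9837 = (2.02, 5.98).

(2.02, 5.98)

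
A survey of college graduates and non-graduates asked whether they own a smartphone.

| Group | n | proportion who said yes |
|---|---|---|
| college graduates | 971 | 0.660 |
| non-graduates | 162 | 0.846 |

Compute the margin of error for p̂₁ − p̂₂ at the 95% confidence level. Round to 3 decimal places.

The two standard errors are √(0.6600×0.3400/971) = 0.01520 and √(0.8460×0.1540/162) = 0.02836.
Because the samples are independent, SE_diff = √(0.01520² + 0.02836²) = 0.03218.
Using z* = 1.960 for 95%, ME = 1.960 × 0.03218 = 0.06307.

0.063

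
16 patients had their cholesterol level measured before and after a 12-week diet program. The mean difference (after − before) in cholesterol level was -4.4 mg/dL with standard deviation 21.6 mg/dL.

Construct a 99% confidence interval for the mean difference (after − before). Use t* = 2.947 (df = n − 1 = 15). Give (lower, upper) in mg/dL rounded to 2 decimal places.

This is a matched-pairs design, so SE = s_d/√n = 21.6/√16 = 5.4000.
Margin = 2.947 × 5.4000 = 15.9138; the interval is -4.4 ± 15.9138 = (-20.31, 11.51).

(-20.31, 11.51)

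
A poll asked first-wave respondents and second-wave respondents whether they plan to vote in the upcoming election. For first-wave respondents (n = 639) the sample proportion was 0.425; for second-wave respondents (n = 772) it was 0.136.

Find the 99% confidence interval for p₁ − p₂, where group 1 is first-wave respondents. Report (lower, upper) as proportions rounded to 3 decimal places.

(0.229, 0.349)

Each SE is √(p̂(1−p̂)/n): √(0.4250·0.5750/639) = 0.01956 and √(0.1360·0.8640/772) = 0.01234.
SE(p̂₁ − p̂₂) = √(SE₁² + SE₂²) = √(0.0003825936 + 0.0001522756) = 0.02313, since the two samples are independent.
At 99% confidence z* = 2.576; margin = 2.576 × 0.02313 = 0.05958.
The difference is 0.4250 − 0.1360 = 0.2890, so the interval is 0.2890 ± 0.05958 = (0.229, 0.349).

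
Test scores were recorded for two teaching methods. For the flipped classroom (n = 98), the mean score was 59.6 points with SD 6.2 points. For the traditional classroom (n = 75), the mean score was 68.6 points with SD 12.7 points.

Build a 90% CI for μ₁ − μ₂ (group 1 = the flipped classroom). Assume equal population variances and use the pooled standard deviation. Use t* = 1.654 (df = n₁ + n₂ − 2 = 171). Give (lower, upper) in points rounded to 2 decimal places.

(-11.43, -6.57)

s_p = √[((n₁−1)s₁² + (n₂−1)s₂²)/(n₁+n₂−2)] = √[(97·6.2² + 74·12.7²)/171] = 9.5710.
SE = 9.5710·√(1/98 + 1/75) = 1.4684.
With t* = 1.654, margin = 1.654 × 1.4684 = 2.4287.
x̄₁ − x̄₂ = 59.6 − 68.6 = -9.0000; interval -9.0000 ± 2.4287 = (-11.43, -6.57).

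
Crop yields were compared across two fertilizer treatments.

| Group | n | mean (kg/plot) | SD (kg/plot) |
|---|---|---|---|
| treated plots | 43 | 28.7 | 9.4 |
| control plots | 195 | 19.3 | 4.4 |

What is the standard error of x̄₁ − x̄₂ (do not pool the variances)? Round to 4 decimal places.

Standard errors of each mean: 9.4/√43 = 1.4335 and 4.4/√195 = 0.3151.
SE(x̄₁ − x̄₂) = √(1.4335² + 0.3151²) = 1.4677 for independent samples with unequal variances.

1.4677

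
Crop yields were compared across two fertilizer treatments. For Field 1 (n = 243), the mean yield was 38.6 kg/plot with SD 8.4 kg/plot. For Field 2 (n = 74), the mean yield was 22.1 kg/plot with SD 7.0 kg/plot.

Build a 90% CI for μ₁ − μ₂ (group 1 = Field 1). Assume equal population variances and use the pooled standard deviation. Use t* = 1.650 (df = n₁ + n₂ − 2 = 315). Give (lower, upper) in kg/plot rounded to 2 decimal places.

s_p = √[((n₁−1)s₁² + (n₂−1)s₂²)/(n₁+n₂−2)] = √[(242·8.4² + 73·7.0²)/315] = 8.0971.
SE = 8.0971·√(1/243 + 1/74) = 1.0751.
With t* = 1.650, margin = 1.650 × 1.0751 = 1.7739.
x̄₁ − x̄₂ = 38.6 − 22.1 = 16.5000; interval 16.5000 ± 1.7739 = (14.73, 18.27).

(14.73, 18.27)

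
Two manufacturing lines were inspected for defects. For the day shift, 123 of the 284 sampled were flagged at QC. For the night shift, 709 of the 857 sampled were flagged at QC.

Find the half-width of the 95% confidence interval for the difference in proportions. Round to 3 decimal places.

p̂₁ = 123/284 = 0.4331 and p̂₂ = 709/857 = 0.8273.
SE₁ = √(p̂₁(1−p̂₁)/n₁) = √(0.4331·0.5669/284) = 0.02940; SE₂ = √(0.8273·0.1727/857) = 0.01291.
Independent samples: SE of the difference = √(SE₁² + SE₂²) = √(0.00086436 + 0.0001666681) = 0.03211.
z* for 95% confidence is 1.960, so the margin of error is 1.960 × 0.03211 = 0.06294.

0.063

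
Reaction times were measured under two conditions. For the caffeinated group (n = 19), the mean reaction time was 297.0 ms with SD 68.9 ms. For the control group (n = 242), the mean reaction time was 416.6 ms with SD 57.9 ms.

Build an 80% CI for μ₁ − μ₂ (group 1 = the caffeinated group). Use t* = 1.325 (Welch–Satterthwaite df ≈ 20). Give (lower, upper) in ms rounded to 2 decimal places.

Per-group SEs: s₁/√n₁ = 68.9/√19 = 15.8067, s₂/√n₂ = 57.9/√242 = 3.7220.
Unpooled SE of the difference: √(249.85176489 + 13.853284) = 16.2390.
Margin of error = t* · SE = 1.325 × 16.2390 = 21.5167.
x̄₁ − x̄₂ = 297.0 − 416.6 = -119.6000.
CI: -119.6000 ± 21.5167 = (-141.12, -98.08).

(-141.12, -98.08)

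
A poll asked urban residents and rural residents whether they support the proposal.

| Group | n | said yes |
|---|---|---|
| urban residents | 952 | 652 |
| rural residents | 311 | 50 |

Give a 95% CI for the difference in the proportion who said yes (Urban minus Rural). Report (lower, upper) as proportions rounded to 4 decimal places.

First, p̂₁ = 652/952 = 0.6849; p̂₂ = 50/311 = 0.1608.
The two standard errors are √(0.6849×0.3151/952) = 0.01506 and √(0.1608×0.8392/311) = 0.02083.
Because the samples are independent, SE_diff = √(0.01506² + 0.02083²) = 0.02570.
Using z* = 1.960 for 95%, ME = 1.960 × 0.02570 = 0.05037.
p̂₁ − p̂₂ = 0.5241; interval 0.5241 ± 0.05037 gives (0.4737, 0.5745).

(0.4737, 0.5745)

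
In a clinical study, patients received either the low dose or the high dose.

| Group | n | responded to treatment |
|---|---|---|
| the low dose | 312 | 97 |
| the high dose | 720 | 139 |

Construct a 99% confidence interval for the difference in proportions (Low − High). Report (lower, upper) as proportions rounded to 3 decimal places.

Sample proportions: 97/312 = 0.3109, 139/720 = 0.1931.
Each SE is √(p̂(1−p̂)/n): √(0.3109·0.6891/312) = 0.02620 and √(0.1931·0.8069/720) = 0.01471.
SE(p̂₁ − p̂₂) = √(SE₁² + SE₂²) = √(0.00068644 + 0.0002163841) = 0.03005, since the two samples are independent.
At 99% confidence z* = 2.576; margin = 2.576 × 0.03005 = 0.07741.
The difference is 0.3109 − 0.1931 = 0.1178, so the interval is 0.1178 ± 0.07741 = (0.040, 0.195).

(0.040, 0.195)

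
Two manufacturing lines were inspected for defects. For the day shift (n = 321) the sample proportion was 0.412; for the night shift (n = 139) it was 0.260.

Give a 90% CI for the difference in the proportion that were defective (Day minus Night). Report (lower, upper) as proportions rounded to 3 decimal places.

(0.076, 0.228)

SE₁ = √(p̂₁(1−p̂₁)/n₁) = √(0.4120·0.5880/321) = 0.02747; SE₂ = √(0.2600·0.7400/139) = 0.03720.
Independent samples: SE of the difference = √(SE₁² + SE₂²) = √(0.0007546009 + 0.00138384) = 0.04624.
z* for 90% confidence is 1.645, so the margin of error is 1.645 × 0.04624 = 0.07606.
Point estimate p̂₁ − p̂₂ = 0.4120 − 0.2600 = 0.1520.
0.1520 ± 0.07606 → (0.076, 0.228).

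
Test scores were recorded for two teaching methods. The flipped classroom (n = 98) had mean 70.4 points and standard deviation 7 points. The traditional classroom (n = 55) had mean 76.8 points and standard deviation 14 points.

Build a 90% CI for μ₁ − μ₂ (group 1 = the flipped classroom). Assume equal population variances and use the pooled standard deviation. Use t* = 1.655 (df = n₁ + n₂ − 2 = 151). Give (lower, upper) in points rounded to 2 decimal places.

s_p = √[((n₁−1)s₁² + (n₂−1)s₂²)/(n₁+n₂−2)] = √[(97·7² + 54·14²)/151] = 10.0782.
SE = 10.0782·√(1/98 + 1/55) = 1.6980.
With t* = 1.655, margin = 1.655 × 1.6980 = 2.8102.
x̄₁ − x̄₂ = 70.4 − 76.8 = -6.4000; interval -6.4000 ± 2.8102 = (-9.21, -3.59).

(-9.21, -3.59)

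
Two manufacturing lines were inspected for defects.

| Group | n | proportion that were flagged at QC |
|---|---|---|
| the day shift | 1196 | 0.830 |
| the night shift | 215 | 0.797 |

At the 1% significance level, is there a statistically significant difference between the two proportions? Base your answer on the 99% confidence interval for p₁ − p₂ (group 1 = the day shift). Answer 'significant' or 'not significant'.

SE₁ = √(p̂₁(1−p̂₁)/n₁) = √(0.8300·0.1700/1196) = 0.01086; SE₂ = √(0.7970·0.2030/215) = 0.02743.
Independent samples: SE of the difference = √(SE₁² + SE₂²) = √(0.0001179396 + 0.0007524049) = 0.02950.
z* for 99% confidence is 2.576, so the margin of error is 2.576 × 0.02950 = 0.07599.
Point estimate p̂₁ − p̂₂ = 0.8300 − 0.7970 = 0.0330.
0.0330 ± 0.07599 → (-0.04299, 0.10899).
The interval (-0.04299, 0.10899) contains 0, so the difference is not significant.

not significant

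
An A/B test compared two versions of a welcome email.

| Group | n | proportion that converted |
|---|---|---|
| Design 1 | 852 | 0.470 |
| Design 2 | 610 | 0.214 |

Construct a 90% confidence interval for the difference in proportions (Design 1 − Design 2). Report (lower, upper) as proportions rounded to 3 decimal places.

(0.217, 0.295)

Each SE is √(p̂(1−p̂)/n): √(0.4700·0.5300/852) = 0.01710 and √(0.2140·0.7860/610) = 0.01661.
SE(p̂₁ − p̂₂) = √(SE₁² + SE₂²) = √(0.00029241 + 0.0002758921) = 0.02384, since the two samples are independent.
At 90% confidence z* = 1.645; margin = 1.645 × 0.02384 = 0.03922.
The difference is 0.4700 − 0.2140 = 0.2560, so the interval is 0.2560 ± 0.03922 = (0.217, 0.295).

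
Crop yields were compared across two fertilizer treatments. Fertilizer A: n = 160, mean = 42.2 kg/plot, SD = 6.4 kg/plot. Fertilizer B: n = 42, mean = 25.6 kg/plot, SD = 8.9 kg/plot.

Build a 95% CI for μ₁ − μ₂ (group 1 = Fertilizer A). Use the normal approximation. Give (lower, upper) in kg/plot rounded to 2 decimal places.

Per-group SEs: s₁/√n₁ = 6.4/√160 = 0.5060, s₂/√n₂ = 8.9/√42 = 1.3733.
Unpooled SE of the difference: √(0.256036 + 1.88595289) = 1.4636.
Margin of error = z* · SE = 1.960 × 1.4636 = 2.8687.
x̄₁ − x̄₂ = 42.2 − 25.6 = 16.6000.
CI: 16.6000 ± 2.8687 = (13.73, 19.47).

(13.73, 19.47)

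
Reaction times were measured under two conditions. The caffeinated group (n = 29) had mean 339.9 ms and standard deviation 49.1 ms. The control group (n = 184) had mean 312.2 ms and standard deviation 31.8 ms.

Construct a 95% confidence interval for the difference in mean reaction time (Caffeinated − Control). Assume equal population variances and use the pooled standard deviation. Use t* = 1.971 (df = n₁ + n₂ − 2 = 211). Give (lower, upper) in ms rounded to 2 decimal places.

Pooled variance s_p² = [28·49.1² + 183·31.8²] / (29+184−2) = 1196.9649, so s_p = 34.5972.
SE_diff = s_p·√(1/n₁ + 1/n₂) = 34.5972·√(1/29 + 1/184) = 6.9123.
t* = 1.971; margin = 1.971 × 6.9123 = 13.6241.
Difference = 339.9 − 312.2 = 27.7000.
27.7000 ± 13.6241 → (14.08, 41.32).

(14.08, 41.32)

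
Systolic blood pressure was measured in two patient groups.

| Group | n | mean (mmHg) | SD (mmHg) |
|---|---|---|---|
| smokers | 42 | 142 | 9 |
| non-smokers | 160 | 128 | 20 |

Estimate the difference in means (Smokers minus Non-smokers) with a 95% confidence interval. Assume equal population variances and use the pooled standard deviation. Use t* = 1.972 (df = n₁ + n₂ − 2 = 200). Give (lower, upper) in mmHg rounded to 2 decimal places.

s_p = √[((n₁−1)s₁² + (n₂−1)s₂²)/(n₁+n₂−2)] = √[(41·9² + 159·20²)/200] = 18.2922.
SE = 18.2922·√(1/42 + 1/160) = 3.1714.
With t* = 1.972, margin = 1.972 × 3.1714 = 6.2540.
x̄₁ − x̄₂ = 142 − 128 = 14.0000; interval 14.0000 ± 6.2540 = (7.75, 20.25).

(7.75, 20.25)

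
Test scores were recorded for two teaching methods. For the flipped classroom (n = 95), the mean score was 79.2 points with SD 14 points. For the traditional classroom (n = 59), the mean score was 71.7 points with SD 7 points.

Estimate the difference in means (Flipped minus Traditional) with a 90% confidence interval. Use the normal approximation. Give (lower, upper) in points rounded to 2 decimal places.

Per-group SEs: s₁/√n₁ = 14/√95 = 1.4364, s₂/√n₂ = 7/√59 = 0.9113.
Unpooled SE of the difference: √(2.06324496 + 0.83046769) = 1.7011.
Margin of error = z* · SE = 1.645 × 1.7011 = 2.7983.
x̄₁ − x̄₂ = 79.2 − 71.7 = 7.5000.
CI: 7.5000 ± 2.7983 = (4.70, 10.30).

(4.70, 10.30)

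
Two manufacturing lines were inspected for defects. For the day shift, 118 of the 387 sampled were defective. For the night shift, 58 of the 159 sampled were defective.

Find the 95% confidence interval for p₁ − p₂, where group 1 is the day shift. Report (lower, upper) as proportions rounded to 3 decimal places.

(-0.148, 0.028)

First, p̂₁ = 118/387 = 0.3049; p̂₂ = 58/159 = 0.3648.
The two standard errors are √(0.3049×0.6951/387) = 0.02340 and √(0.3648×0.6352/159) = 0.03818.
Because the samples are independent, SE_diff = √(0.02340² + 0.03818²) = 0.04478.
Using z* = 1.960 for 95%, ME = 1.960 × 0.04478 = 0.08777.
p̂₁ − p̂₂ = -0.0599; interval -0.0599 ± 0.08777 gives (-0.148, 0.028).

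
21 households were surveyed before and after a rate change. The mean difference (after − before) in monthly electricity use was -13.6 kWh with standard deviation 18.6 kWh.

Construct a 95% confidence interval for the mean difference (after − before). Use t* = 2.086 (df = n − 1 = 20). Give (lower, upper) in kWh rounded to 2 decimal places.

(-22.07, -5.13)

Paired design: SE = s_d/√n = 18.6/√21 = 4.0589.
t* = 2.086; margin of error = 2.086 × 4.0589 = 8.4669.
-13.6 ± 8.4669 → (-22.07, -5.13).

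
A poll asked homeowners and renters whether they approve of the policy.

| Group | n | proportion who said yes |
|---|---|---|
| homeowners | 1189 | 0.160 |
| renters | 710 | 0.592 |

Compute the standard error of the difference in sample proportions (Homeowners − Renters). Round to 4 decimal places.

0.0213

The two standard errors are √(0.1600×0.8400/1189) = 0.01063 and √(0.5920×0.4080/710) = 0.01844.
Because the samples are independent, SE_diff = √(0.01063² + 0.01844²) = 0.02128.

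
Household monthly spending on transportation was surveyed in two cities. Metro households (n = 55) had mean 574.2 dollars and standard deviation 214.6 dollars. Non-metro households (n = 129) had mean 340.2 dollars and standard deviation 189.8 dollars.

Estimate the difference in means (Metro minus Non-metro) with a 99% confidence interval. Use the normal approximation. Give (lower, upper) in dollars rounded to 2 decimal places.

Per-group SEs: s₁/√n₁ = 214.6/√55 = 28.9367, s₂/√n₂ = 189.8/√129 = 16.7110.
Unpooled SE of the difference: √(837.33260689 + 279.257521) = 33.4154.
Margin of error = z* · SE = 2.576 × 33.4154 = 86.0781.
x̄₁ − x̄₂ = 574.2 − 340.2 = 234.0000.
CI: 234.0000 ± 86.0781 = (147.92, 320.08).

(147.92, 320.08)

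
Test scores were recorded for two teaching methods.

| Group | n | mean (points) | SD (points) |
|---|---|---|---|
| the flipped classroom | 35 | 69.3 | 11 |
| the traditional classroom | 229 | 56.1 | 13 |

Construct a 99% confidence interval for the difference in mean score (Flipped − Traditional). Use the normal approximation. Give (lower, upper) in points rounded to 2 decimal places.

(7.92, 18.48)

Standard errors of each mean: 11/√35 = 1.8593 and 13/√229 = 0.8591.
SE(x̄₁ − x̄₂) = √(1.8593² + 0.8591²) = 2.0482 for independent samples with unequal variances.
With z* = 2.576, the margin is 2.576 × 2.0482 = 5.2762.
x̄₁ − x̄₂ = 69.3 − 56.1 = 13.2000; the interval is 13.2000 ± 5.2762 = (7.92, 18.48).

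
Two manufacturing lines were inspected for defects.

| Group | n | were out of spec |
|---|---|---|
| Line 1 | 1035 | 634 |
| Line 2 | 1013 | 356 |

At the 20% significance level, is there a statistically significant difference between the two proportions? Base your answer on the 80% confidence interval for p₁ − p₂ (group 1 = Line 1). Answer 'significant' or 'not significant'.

p̂₁ = 634/1035 = 0.6126 and p̂₂ = 356/1013 = 0.3514.
SE₁ = √(p̂₁(1−p̂₁)/n₁) = √(0.6126·0.3874/1035) = 0.01514; SE₂ = √(0.3514·0.6486/1013) = 0.01500.
Independent samples: SE of the difference = √(SE₁² + SE₂²) = √(0.0002292196 + 0.000225) = 0.02131.
z* for 80% confidence is 1.282, so the margin of error is 1.282 × 0.02131 = 0.02732.
Point estimate p̂₁ − p̂₂ = 0.6126 − 0.3514 = 0.2612.
0.2612 ± 0.02732 → (0.23388, 0.28852).
The interval (0.23388, 0.28852) does not contain 0, so the difference is significant.

significant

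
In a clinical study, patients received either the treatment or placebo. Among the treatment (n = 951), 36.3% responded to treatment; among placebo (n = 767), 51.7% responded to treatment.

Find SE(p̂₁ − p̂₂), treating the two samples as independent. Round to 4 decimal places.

0.0238

Each SE is √(p̂(1−p̂)/n): √(0.3630·0.6370/951) = 0.01559 and √(0.5170·0.4830/767) = 0.01804.
SE(p̂₁ − p̂₂) = √(SE₁² + SE₂²) = √(0.0002430481 + 0.0003254416) = 0.02384, since the two samples are independent.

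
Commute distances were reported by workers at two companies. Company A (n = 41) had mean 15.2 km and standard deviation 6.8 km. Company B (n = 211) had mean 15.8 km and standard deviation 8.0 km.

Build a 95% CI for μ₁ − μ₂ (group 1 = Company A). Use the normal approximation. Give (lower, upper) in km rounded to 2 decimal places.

(-2.94, 1.74)

SE₁ = s₁/√n₁ = 6.8/√41 = 1.0620; SE₂ = 8.0/√211 = 0.5507.
Independent samples, unequal variances: SE_diff = √(SE₁² + SE₂²) = √(1.127844 + 0.30327049) = 1.1963.
z* = 1.960, so margin of error = 1.960 × 1.1963 = 2.3447.
Difference in means = 15.2 − 15.8 = -0.6000.
-0.6000 ± 2.3447 → (-2.94, 1.74).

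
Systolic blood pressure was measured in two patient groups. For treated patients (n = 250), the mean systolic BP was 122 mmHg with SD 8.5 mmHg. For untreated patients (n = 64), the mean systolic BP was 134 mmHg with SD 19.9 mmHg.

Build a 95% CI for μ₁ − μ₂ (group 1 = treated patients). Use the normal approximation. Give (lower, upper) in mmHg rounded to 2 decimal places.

SE₁ = s₁/√n₁ = 8.5/√250 = 0.5376; SE₂ = 19.9/√64 = 2.4875.
Independent samples, unequal variances: SE_diff = √(SE₁² + SE₂²) = √(0.28901376 + 6.18765625) = 2.5449.
z* = 1.960, so margin of error = 1.960 × 2.5449 = 4.9880.
Difference in means = 122 − 134 = -12.0000.
-12.0000 ± 4.9880 → (-16.99, -7.01).

(-16.99, -7.01)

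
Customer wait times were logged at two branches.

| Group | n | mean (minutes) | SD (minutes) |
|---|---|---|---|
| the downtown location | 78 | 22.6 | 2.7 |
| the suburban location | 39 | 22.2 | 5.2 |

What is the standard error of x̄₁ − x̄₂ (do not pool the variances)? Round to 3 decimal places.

0.887

Per-group SEs: s₁/√n₁ = 2.7/√78 = 0.3057, s₂/√n₂ = 5.2/√39 = 0.8327.
Unpooled SE of the difference: √(0.09345249 + 0.69338929) = 0.8870.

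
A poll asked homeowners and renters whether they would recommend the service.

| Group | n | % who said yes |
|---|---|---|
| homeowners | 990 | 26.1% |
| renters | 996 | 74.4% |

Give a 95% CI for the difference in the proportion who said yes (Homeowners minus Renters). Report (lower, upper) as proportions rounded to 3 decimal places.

(-0.522, -0.444)

SE₁ = √(p̂₁(1−p̂₁)/n₁) = √(0.2610·0.7390/990) = 0.01396; SE₂ = √(0.7440·0.2560/996) = 0.01383.
Independent samples: SE of the difference = √(SE₁² + SE₂²) = √(0.0001948816 + 0.0001912689) = 0.01965.
z* for 95% confidence is 1.960, so the margin of error is 1.960 × 0.01965 = 0.03851.
Point estimate p̂₁ − p̂₂ = 0.2610 − 0.7440 = -0.4830.
-0.4830 ± 0.03851 → (-0.522, -0.444).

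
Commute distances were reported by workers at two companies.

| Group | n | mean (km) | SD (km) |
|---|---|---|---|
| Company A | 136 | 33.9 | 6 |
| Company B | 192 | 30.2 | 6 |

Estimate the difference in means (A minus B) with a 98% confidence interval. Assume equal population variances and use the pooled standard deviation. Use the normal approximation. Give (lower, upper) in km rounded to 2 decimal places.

Pooled variance s_p² = [135·6² + 191·6²] / (136+192−2) = 36.0000, so s_p = 6.0000.
SE_diff = s_p·√(1/n₁ + 1/n₂) = 6.0000·√(1/136 + 1/192) = 0.6725.
z* = 2.326; margin = 2.326 × 0.6725 = 1.5642.
Difference = 33.9 − 30.2 = 3.7000.
3.7000 ± 1.5642 → (2.14, 5.26).

(2.14, 5.26)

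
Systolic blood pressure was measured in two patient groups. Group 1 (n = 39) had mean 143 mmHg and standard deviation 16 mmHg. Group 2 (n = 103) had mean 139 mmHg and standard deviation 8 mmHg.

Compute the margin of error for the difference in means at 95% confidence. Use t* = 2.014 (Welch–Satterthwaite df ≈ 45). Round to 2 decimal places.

5.40

Per-group SEs: s₁/√n₁ = 16/√39 = 2.5621, s₂/√n₂ = 8/√103 = 0.7883.
Unpooled SE of the difference: √(6.56435641 + 0.62141689) = 2.6806.
Margin of error = t* · SE = 2.014 × 2.6806 = 5.3987.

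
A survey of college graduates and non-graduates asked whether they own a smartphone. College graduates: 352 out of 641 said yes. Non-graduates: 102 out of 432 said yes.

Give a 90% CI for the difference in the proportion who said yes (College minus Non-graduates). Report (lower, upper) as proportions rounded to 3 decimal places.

Sample proportions: 352/641 = 0.5491, 102/432 = 0.2361.
Each SE is √(p̂(1−p̂)/n): √(0.5491·0.4509/641) = 0.01965 and √(0.2361·0.7639/432) = 0.02043.
SE(p̂₁ − p̂₂) = √(SE₁² + SE₂²) = √(0.0003861225 + 0.0004173849) = 0.02835, since the two samples are independent.
At 90% confidence z* = 1.645; margin = 1.645 × 0.02835 = 0.04664.
The difference is 0.5491 − 0.2361 = 0.3130, so the interval is 0.3130 ± 0.04664 = (0.266, 0.360).

(0.266, 0.360)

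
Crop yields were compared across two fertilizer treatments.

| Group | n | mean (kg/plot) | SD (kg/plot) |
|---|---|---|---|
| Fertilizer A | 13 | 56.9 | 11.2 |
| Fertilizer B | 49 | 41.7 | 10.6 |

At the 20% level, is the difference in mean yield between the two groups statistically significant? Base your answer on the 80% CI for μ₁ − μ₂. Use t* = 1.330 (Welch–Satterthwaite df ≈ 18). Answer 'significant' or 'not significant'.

significant

Standard errors of each mean: 11.2/√13 = 3.1063 and 10.6/√49 = 1.5143.
SE(x̄₁ − x̄₂) = √(3.1063² + 1.5143²) = 3.4557 for independent samples with unequal variances.
With t* = 1.330, the margin is 1.330 × 3.4557 = 4.5961.
x̄₁ − x̄₂ = 56.9 − 41.7 = 15.2000; the interval is 15.2000 ± 4.5961 = (10.6039, 19.7961).
The interval (10.6039, 19.7961) does not contain 0, so the difference is significant.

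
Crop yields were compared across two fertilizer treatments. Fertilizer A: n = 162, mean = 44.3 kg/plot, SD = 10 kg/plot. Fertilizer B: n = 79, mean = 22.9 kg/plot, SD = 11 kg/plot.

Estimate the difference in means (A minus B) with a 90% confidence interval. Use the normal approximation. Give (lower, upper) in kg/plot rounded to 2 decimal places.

Per-group SEs: s₁/√n₁ = 10/√162 = 0.7857, s₂/√n₂ = 11/√79 = 1.2376.
Unpooled SE of the difference: √(0.61732449 + 1.53165376) = 1.4659.
Margin of error = z* · SE = 1.645 × 1.4659 = 2.4114.
x̄₁ − x̄₂ = 44.3 − 22.9 = 21.4000.
CI: 21.4000 ± 2.4114 = (18.99, 23.81).

(18.99, 23.81)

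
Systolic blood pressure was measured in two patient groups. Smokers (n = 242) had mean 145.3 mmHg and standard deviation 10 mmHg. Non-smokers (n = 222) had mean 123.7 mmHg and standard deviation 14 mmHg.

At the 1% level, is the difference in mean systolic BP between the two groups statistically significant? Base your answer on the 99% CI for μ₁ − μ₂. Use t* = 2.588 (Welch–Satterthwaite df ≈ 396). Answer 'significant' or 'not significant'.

significant

Standard errors of each mean: 10/√242 = 0.6428 and 14/√222 = 0.9396.
SE(x̄₁ − x̄₂) = √(0.6428² + 0.9396²) = 1.1384 for independent samples with unequal variances.
With t* = 2.588, the margin is 2.588 × 1.1384 = 2.9462.
x̄₁ − x̄₂ = 145.3 − 123.7 = 21.6000; the interval is 21.6000 ± 2.9462 = (18.6538, 24.5462).
The interval (18.6538, 24.5462) does not contain 0, so the difference is significant.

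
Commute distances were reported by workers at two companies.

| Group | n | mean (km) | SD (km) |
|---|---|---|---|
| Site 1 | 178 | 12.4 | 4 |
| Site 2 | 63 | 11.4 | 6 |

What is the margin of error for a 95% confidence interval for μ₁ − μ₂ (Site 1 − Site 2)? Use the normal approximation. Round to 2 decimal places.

1.59

Standard errors of each mean: 4/√178 = 0.2998 and 6/√63 = 0.7559.
SE(x̄₁ − x̄₂) = √(0.2998² + 0.7559²) = 0.8132 for independent samples with unequal variances.
With z* = 1.960, the margin is 1.960 × 0.8132 = 1.5939.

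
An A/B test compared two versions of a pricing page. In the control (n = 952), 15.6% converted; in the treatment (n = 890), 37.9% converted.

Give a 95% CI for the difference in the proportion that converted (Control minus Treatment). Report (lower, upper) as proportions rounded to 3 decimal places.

SE₁ = √(p̂₁(1−p̂₁)/n₁) = √(0.1560·0.8440/952) = 0.01176; SE₂ = √(0.3790·0.6210/890) = 0.01626.
Independent samples: SE of the difference = √(SE₁² + SE₂²) = √(0.0001382976 + 0.0002643876) = 0.02007.
z* for 95% confidence is 1.960, so the margin of error is 1.960 × 0.02007 = 0.03934.
Point estimate p̂₁ − p̂₂ = 0.1560 − 0.3790 = -0.2230.
-0.2230 ± 0.03934 → (-0.262, -0.184).

(-0.262, -0.184)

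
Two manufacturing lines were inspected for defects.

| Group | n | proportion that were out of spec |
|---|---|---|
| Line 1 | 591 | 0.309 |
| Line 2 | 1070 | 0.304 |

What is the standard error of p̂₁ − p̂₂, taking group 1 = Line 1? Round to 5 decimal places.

0.02364

SE₁ = √(p̂₁(1−p̂₁)/n₁) = √(0.3090·0.6910/591) = 0.01901; SE₂ = √(0.3040·0.6960/1070) = 0.01406.
Independent samples: SE of the difference = √(SE₁² + SE₂²) = √(0.0003613801 + 0.0001976836) = 0.02364.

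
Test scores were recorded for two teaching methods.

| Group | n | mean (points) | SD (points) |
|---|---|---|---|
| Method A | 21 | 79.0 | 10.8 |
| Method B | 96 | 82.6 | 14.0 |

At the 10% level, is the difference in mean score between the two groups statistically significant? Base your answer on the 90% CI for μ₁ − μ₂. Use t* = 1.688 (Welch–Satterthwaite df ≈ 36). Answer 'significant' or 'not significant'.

SE₁ = s₁/√n₁ = 10.8/√21 = 2.3568; SE₂ = 14.0/√96 = 1.4289.
Independent samples, unequal variances: SE_diff = √(SE₁² + SE₂²) = √(5.55450624 + 2.04175521) = 2.7561.
t* = 1.688, so margin of error = 1.688 × 2.7561 = 4.6523.
Difference in means = 79.0 − 82.6 = -3.6000.
-3.6000 ± 4.6523 → (-8.2523, 1.0523).
The interval (-8.2523, 1.0523) contains 0, so the difference is not significant.

not significant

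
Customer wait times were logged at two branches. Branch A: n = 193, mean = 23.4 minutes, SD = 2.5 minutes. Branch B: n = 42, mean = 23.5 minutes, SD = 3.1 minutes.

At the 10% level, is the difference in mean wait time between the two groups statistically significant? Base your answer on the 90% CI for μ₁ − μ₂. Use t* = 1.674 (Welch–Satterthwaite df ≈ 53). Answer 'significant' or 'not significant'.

not significant

Standard errors of each mean: 2.5/√193 = 0.1800 and 3.1/√42 = 0.4783.
SE(x̄₁ − x̄₂) = √(0.1800² + 0.4783²) = 0.5110 for independent samples with unequal variances.
With t* = 1.674, the margin is 1.674 × 0.5110 = 0.8554.
x̄₁ − x̄₂ = 23.4 − 23.5 = -0.1000; the interval is -0.1000 ± 0.8554 = (-0.9554, 0.7554).
The interval (-0.9554, 0.7554) contains 0, so the difference is not significant.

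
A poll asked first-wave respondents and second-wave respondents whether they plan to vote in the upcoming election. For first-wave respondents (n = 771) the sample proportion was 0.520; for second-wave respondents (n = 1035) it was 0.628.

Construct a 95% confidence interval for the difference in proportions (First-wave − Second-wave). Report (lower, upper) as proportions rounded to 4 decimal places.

SE₁ = √(p̂₁(1−p̂₁)/n₁) = √(0.5200·0.4800/771) = 0.01799; SE₂ = √(0.6280·0.3720/1035) = 0.01502.
Independent samples: SE of the difference = √(SE₁² + SE₂²) = √(0.0003236401 + 0.0002256004) = 0.02344.
z* for 95% confidence is 1.960, so the margin of error is 1.960 × 0.02344 = 0.04594.
Point estimate p̂₁ − p̂₂ = 0.5200 − 0.6280 = -0.1080.
-0.1080 ± 0.04594 → (-0.1539, -0.0621).

(-0.1539, -0.0621)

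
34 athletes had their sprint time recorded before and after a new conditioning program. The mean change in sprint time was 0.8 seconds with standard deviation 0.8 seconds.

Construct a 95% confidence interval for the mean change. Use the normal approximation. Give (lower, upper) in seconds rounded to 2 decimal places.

(0.53, 1.07)

This is a matched-pairs design, so SE = s_d/√n = 0.8/√34 = 0.1372.
Margin = 1.960 × 0.1372 = 0.2689; the interval is 0.8 ± 0.2689 = (0.53, 1.07).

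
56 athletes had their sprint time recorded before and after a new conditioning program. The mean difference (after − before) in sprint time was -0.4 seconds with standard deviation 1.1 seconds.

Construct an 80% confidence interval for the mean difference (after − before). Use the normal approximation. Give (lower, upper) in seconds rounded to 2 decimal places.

(-0.59, -0.21)

This is a matched-pairs design, so SE = s_d/√n = 1.1/√56 = 0.1470.
Margin = 1.282 × 0.1470 = 0.1885; the interval is -0.4 ± 0.1885 = (-0.59, -0.21).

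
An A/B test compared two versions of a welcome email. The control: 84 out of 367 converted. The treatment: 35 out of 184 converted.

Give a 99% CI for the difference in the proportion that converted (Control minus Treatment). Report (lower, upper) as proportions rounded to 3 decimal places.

p̂₁ = 84/367 = 0.2289 and p̂₂ = 35/184 = 0.1902.
SE₁ = √(p̂₁(1−p̂₁)/n₁) = √(0.2289·0.7711/367) = 0.02193; SE₂ = √(0.1902·0.8098/184) = 0.02893.
Independent samples: SE of the difference = √(SE₁² + SE₂²) = √(0.0004809249 + 0.0008369449) = 0.03630.
z* for 99% confidence is 2.576, so the margin of error is 2.576 × 0.03630 = 0.09351.
Point estimate p̂₁ − p̂₂ = 0.2289 − 0.1902 = 0.0387.
0.0387 ± 0.09351 → (-0.055, 0.132).

(-0.055, 0.132)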